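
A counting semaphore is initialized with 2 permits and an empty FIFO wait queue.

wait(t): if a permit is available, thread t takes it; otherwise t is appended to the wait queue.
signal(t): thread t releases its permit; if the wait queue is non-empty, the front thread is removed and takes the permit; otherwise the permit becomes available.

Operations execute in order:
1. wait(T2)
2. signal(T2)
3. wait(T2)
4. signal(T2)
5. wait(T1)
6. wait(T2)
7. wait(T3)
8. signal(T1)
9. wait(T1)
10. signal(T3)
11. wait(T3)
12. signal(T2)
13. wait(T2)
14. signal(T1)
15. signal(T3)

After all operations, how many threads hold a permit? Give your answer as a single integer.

Step 1: wait(T2) -> count=1 queue=[] holders={T2}
Step 2: signal(T2) -> count=2 queue=[] holders={none}
Step 3: wait(T2) -> count=1 queue=[] holders={T2}
Step 4: signal(T2) -> count=2 queue=[] holders={none}
Step 5: wait(T1) -> count=1 queue=[] holders={T1}
Step 6: wait(T2) -> count=0 queue=[] holders={T1,T2}
Step 7: wait(T3) -> count=0 queue=[T3] holders={T1,T2}
Step 8: signal(T1) -> count=0 queue=[] holders={T2,T3}
Step 9: wait(T1) -> count=0 queue=[T1] holders={T2,T3}
Step 10: signal(T3) -> count=0 queue=[] holders={T1,T2}
Step 11: wait(T3) -> count=0 queue=[T3] holders={T1,T2}
Step 12: signal(T2) -> count=0 queue=[] holders={T1,T3}
Step 13: wait(T2) -> count=0 queue=[T2] holders={T1,T3}
Step 14: signal(T1) -> count=0 queue=[] holders={T2,T3}
Step 15: signal(T3) -> count=1 queue=[] holders={T2}
Final holders: {T2} -> 1 thread(s)

Answer: 1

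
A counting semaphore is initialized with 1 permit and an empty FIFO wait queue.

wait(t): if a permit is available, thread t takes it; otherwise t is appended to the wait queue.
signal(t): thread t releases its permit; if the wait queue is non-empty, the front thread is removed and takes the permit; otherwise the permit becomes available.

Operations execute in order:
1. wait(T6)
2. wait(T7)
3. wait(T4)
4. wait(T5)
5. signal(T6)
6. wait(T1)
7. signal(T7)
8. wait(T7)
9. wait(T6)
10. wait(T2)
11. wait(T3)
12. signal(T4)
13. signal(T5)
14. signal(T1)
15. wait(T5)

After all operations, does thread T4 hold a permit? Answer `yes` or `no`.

Answer: no

Derivation:
Step 1: wait(T6) -> count=0 queue=[] holders={T6}
Step 2: wait(T7) -> count=0 queue=[T7] holders={T6}
Step 3: wait(T4) -> count=0 queue=[T7,T4] holders={T6}
Step 4: wait(T5) -> count=0 queue=[T7,T4,T5] holders={T6}
Step 5: signal(T6) -> count=0 queue=[T4,T5] holders={T7}
Step 6: wait(T1) -> count=0 queue=[T4,T5,T1] holders={T7}
Step 7: signal(T7) -> count=0 queue=[T5,T1] holders={T4}
Step 8: wait(T7) -> count=0 queue=[T5,T1,T7] holders={T4}
Step 9: wait(T6) -> count=0 queue=[T5,T1,T7,T6] holders={T4}
Step 10: wait(T2) -> count=0 queue=[T5,T1,T7,T6,T2] holders={T4}
Step 11: wait(T3) -> count=0 queue=[T5,T1,T7,T6,T2,T3] holders={T4}
Step 12: signal(T4) -> count=0 queue=[T1,T7,T6,T2,T3] holders={T5}
Step 13: signal(T5) -> count=0 queue=[T7,T6,T2,T3] holders={T1}
Step 14: signal(T1) -> count=0 queue=[T6,T2,T3] holders={T7}
Step 15: wait(T5) -> count=0 queue=[T6,T2,T3,T5] holders={T7}
Final holders: {T7} -> T4 not in holders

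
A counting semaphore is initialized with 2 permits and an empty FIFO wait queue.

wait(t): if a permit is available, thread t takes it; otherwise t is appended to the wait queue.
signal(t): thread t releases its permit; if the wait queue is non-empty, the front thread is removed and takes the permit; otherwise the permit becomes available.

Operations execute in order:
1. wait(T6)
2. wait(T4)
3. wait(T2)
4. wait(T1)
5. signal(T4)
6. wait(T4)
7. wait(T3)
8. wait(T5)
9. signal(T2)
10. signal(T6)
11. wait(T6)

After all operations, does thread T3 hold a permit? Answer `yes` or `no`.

Step 1: wait(T6) -> count=1 queue=[] holders={T6}
Step 2: wait(T4) -> count=0 queue=[] holders={T4,T6}
Step 3: wait(T2) -> count=0 queue=[T2] holders={T4,T6}
Step 4: wait(T1) -> count=0 queue=[T2,T1] holders={T4,T6}
Step 5: signal(T4) -> count=0 queue=[T1] holders={T2,T6}
Step 6: wait(T4) -> count=0 queue=[T1,T4] holders={T2,T6}
Step 7: wait(T3) -> count=0 queue=[T1,T4,T3] holders={T2,T6}
Step 8: wait(T5) -> count=0 queue=[T1,T4,T3,T5] holders={T2,T6}
Step 9: signal(T2) -> count=0 queue=[T4,T3,T5] holders={T1,T6}
Step 10: signal(T6) -> count=0 queue=[T3,T5] holders={T1,T4}
Step 11: wait(T6) -> count=0 queue=[T3,T5,T6] holders={T1,T4}
Final holders: {T1,T4} -> T3 not in holders

Answer: no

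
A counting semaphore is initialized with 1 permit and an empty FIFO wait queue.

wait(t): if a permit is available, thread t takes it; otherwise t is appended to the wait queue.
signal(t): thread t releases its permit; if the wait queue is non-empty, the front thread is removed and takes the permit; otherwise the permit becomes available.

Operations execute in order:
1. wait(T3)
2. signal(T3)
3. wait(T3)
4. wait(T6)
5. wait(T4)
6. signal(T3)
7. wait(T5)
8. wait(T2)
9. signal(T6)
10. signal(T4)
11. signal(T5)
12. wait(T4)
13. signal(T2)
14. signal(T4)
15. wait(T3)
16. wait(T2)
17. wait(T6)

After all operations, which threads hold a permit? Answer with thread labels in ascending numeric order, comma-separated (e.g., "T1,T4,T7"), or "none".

Step 1: wait(T3) -> count=0 queue=[] holders={T3}
Step 2: signal(T3) -> count=1 queue=[] holders={none}
Step 3: wait(T3) -> count=0 queue=[] holders={T3}
Step 4: wait(T6) -> count=0 queue=[T6] holders={T3}
Step 5: wait(T4) -> count=0 queue=[T6,T4] holders={T3}
Step 6: signal(T3) -> count=0 queue=[T4] holders={T6}
Step 7: wait(T5) -> count=0 queue=[T4,T5] holders={T6}
Step 8: wait(T2) -> count=0 queue=[T4,T5,T2] holders={T6}
Step 9: signal(T6) -> count=0 queue=[T5,T2] holders={T4}
Step 10: signal(T4) -> count=0 queue=[T2] holders={T5}
Step 11: signal(T5) -> count=0 queue=[] holders={T2}
Step 12: wait(T4) -> count=0 queue=[T4] holders={T2}
Step 13: signal(T2) -> count=0 queue=[] holders={T4}
Step 14: signal(T4) -> count=1 queue=[] holders={none}
Step 15: wait(T3) -> count=0 queue=[] holders={T3}
Step 16: wait(T2) -> count=0 queue=[T2] holders={T3}
Step 17: wait(T6) -> count=0 queue=[T2,T6] holders={T3}
Final holders: T3

Answer: T3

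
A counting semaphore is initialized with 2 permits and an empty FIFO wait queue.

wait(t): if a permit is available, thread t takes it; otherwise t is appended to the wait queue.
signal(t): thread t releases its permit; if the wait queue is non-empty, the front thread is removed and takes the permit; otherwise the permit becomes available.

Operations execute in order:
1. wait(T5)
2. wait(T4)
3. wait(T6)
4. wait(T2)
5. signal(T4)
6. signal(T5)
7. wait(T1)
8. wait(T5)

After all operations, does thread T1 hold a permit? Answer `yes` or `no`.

Answer: no

Derivation:
Step 1: wait(T5) -> count=1 queue=[] holders={T5}
Step 2: wait(T4) -> count=0 queue=[] holders={T4,T5}
Step 3: wait(T6) -> count=0 queue=[T6] holders={T4,T5}
Step 4: wait(T2) -> count=0 queue=[T6,T2] holders={T4,T5}
Step 5: signal(T4) -> count=0 queue=[T2] holders={T5,T6}
Step 6: signal(T5) -> count=0 queue=[] holders={T2,T6}
Step 7: wait(T1) -> count=0 queue=[T1] holders={T2,T6}
Step 8: wait(T5) -> count=0 queue=[T1,T5] holders={T2,T6}
Final holders: {T2,T6} -> T1 not in holders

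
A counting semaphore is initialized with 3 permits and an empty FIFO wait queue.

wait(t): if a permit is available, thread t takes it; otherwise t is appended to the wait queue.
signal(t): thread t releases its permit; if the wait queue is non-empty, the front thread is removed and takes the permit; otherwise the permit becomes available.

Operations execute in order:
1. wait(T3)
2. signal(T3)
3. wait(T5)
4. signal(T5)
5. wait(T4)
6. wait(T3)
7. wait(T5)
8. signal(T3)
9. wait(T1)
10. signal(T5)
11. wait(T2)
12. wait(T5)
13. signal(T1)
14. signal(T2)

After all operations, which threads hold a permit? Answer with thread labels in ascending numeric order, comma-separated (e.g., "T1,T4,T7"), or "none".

Answer: T4,T5

Derivation:
Step 1: wait(T3) -> count=2 queue=[] holders={T3}
Step 2: signal(T3) -> count=3 queue=[] holders={none}
Step 3: wait(T5) -> count=2 queue=[] holders={T5}
Step 4: signal(T5) -> count=3 queue=[] holders={none}
Step 5: wait(T4) -> count=2 queue=[] holders={T4}
Step 6: wait(T3) -> count=1 queue=[] holders={T3,T4}
Step 7: wait(T5) -> count=0 queue=[] holders={T3,T4,T5}
Step 8: signal(T3) -> count=1 queue=[] holders={T4,T5}
Step 9: wait(T1) -> count=0 queue=[] holders={T1,T4,T5}
Step 10: signal(T5) -> count=1 queue=[] holders={T1,T4}
Step 11: wait(T2) -> count=0 queue=[] holders={T1,T2,T4}
Step 12: wait(T5) -> count=0 queue=[T5] holders={T1,T2,T4}
Step 13: signal(T1) -> count=0 queue=[] holders={T2,T4,T5}
Step 14: signal(T2) -> count=1 queue=[] holders={T4,T5}
Final holders: T4,T5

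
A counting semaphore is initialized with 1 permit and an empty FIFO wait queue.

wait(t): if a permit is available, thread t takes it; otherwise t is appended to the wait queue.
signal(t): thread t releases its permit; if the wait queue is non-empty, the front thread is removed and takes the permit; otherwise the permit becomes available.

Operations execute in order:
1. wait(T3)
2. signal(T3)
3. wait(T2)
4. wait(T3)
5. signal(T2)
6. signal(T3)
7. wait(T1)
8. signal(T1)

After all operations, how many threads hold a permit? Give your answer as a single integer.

Step 1: wait(T3) -> count=0 queue=[] holders={T3}
Step 2: signal(T3) -> count=1 queue=[] holders={none}
Step 3: wait(T2) -> count=0 queue=[] holders={T2}
Step 4: wait(T3) -> count=0 queue=[T3] holders={T2}
Step 5: signal(T2) -> count=0 queue=[] holders={T3}
Step 6: signal(T3) -> count=1 queue=[] holders={none}
Step 7: wait(T1) -> count=0 queue=[] holders={T1}
Step 8: signal(T1) -> count=1 queue=[] holders={none}
Final holders: {none} -> 0 thread(s)

Answer: 0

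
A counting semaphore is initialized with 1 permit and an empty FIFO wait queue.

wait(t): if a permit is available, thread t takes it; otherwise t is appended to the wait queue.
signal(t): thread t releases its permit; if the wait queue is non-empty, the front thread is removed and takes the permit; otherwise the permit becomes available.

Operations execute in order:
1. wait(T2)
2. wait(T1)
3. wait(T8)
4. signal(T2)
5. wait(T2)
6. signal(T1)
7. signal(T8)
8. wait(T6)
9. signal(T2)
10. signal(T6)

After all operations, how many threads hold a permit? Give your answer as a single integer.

Step 1: wait(T2) -> count=0 queue=[] holders={T2}
Step 2: wait(T1) -> count=0 queue=[T1] holders={T2}
Step 3: wait(T8) -> count=0 queue=[T1,T8] holders={T2}
Step 4: signal(T2) -> count=0 queue=[T8] holders={T1}
Step 5: wait(T2) -> count=0 queue=[T8,T2] holders={T1}
Step 6: signal(T1) -> count=0 queue=[T2] holders={T8}
Step 7: signal(T8) -> count=0 queue=[] holders={T2}
Step 8: wait(T6) -> count=0 queue=[T6] holders={T2}
Step 9: signal(T2) -> count=0 queue=[] holders={T6}
Step 10: signal(T6) -> count=1 queue=[] holders={none}
Final holders: {none} -> 0 thread(s)

Answer: 0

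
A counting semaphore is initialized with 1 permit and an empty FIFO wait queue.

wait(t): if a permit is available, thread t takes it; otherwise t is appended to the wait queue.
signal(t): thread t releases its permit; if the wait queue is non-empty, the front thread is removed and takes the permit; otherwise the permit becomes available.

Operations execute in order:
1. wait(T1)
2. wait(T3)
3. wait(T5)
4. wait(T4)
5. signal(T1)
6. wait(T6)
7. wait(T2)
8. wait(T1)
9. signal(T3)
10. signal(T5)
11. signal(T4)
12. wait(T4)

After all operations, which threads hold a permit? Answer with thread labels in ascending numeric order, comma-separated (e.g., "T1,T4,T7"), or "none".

Answer: T6

Derivation:
Step 1: wait(T1) -> count=0 queue=[] holders={T1}
Step 2: wait(T3) -> count=0 queue=[T3] holders={T1}
Step 3: wait(T5) -> count=0 queue=[T3,T5] holders={T1}
Step 4: wait(T4) -> count=0 queue=[T3,T5,T4] holders={T1}
Step 5: signal(T1) -> count=0 queue=[T5,T4] holders={T3}
Step 6: wait(T6) -> count=0 queue=[T5,T4,T6] holders={T3}
Step 7: wait(T2) -> count=0 queue=[T5,T4,T6,T2] holders={T3}
Step 8: wait(T1) -> count=0 queue=[T5,T4,T6,T2,T1] holders={T3}
Step 9: signal(T3) -> count=0 queue=[T4,T6,T2,T1] holders={T5}
Step 10: signal(T5) -> count=0 queue=[T6,T2,T1] holders={T4}
Step 11: signal(T4) -> count=0 queue=[T2,T1] holders={T6}
Step 12: wait(T4) -> count=0 queue=[T2,T1,T4] holders={T6}
Final holders: T6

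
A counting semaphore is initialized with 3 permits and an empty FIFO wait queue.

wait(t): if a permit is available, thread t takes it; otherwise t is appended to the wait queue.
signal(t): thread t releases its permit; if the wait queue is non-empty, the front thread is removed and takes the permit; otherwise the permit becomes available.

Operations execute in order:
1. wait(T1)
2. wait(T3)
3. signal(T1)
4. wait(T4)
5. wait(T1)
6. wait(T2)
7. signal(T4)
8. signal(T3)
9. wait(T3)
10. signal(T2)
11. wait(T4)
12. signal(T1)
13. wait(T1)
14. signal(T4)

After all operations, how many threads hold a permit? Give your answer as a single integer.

Answer: 2

Derivation:
Step 1: wait(T1) -> count=2 queue=[] holders={T1}
Step 2: wait(T3) -> count=1 queue=[] holders={T1,T3}
Step 3: signal(T1) -> count=2 queue=[] holders={T3}
Step 4: wait(T4) -> count=1 queue=[] holders={T3,T4}
Step 5: wait(T1) -> count=0 queue=[] holders={T1,T3,T4}
Step 6: wait(T2) -> count=0 queue=[T2] holders={T1,T3,T4}
Step 7: signal(T4) -> count=0 queue=[] holders={T1,T2,T3}
Step 8: signal(T3) -> count=1 queue=[] holders={T1,T2}
Step 9: wait(T3) -> count=0 queue=[] holders={T1,T2,T3}
Step 10: signal(T2) -> count=1 queue=[] holders={T1,T3}
Step 11: wait(T4) -> count=0 queue=[] holders={T1,T3,T4}
Step 12: signal(T1) -> count=1 queue=[] holders={T3,T4}
Step 13: wait(T1) -> count=0 queue=[] holders={T1,T3,T4}
Step 14: signal(T4) -> count=1 queue=[] holders={T1,T3}
Final holders: {T1,T3} -> 2 thread(s)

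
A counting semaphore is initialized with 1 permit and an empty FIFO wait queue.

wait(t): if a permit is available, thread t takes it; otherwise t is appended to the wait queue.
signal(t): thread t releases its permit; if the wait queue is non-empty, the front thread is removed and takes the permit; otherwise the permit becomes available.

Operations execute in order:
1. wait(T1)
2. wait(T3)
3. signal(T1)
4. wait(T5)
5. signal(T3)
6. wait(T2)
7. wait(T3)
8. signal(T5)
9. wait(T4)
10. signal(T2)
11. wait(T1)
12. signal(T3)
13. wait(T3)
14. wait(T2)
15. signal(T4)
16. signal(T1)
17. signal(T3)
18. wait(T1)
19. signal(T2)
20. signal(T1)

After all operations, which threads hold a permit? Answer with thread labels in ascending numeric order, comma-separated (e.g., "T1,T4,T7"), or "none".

Step 1: wait(T1) -> count=0 queue=[] holders={T1}
Step 2: wait(T3) -> count=0 queue=[T3] holders={T1}
Step 3: signal(T1) -> count=0 queue=[] holders={T3}
Step 4: wait(T5) -> count=0 queue=[T5] holders={T3}
Step 5: signal(T3) -> count=0 queue=[] holders={T5}
Step 6: wait(T2) -> count=0 queue=[T2] holders={T5}
Step 7: wait(T3) -> count=0 queue=[T2,T3] holders={T5}
Step 8: signal(T5) -> count=0 queue=[T3] holders={T2}
Step 9: wait(T4) -> count=0 queue=[T3,T4] holders={T2}
Step 10: signal(T2) -> count=0 queue=[T4] holders={T3}
Step 11: wait(T1) -> count=0 queue=[T4,T1] holders={T3}
Step 12: signal(T3) -> count=0 queue=[T1] holders={T4}
Step 13: wait(T3) -> count=0 queue=[T1,T3] holders={T4}
Step 14: wait(T2) -> count=0 queue=[T1,T3,T2] holders={T4}
Step 15: signal(T4) -> count=0 queue=[T3,T2] holders={T1}
Step 16: signal(T1) -> count=0 queue=[T2] holders={T3}
Step 17: signal(T3) -> count=0 queue=[] holders={T2}
Step 18: wait(T1) -> count=0 queue=[T1] holders={T2}
Step 19: signal(T2) -> count=0 queue=[] holders={T1}
Step 20: signal(T1) -> count=1 queue=[] holders={none}
Final holders: none

Answer: none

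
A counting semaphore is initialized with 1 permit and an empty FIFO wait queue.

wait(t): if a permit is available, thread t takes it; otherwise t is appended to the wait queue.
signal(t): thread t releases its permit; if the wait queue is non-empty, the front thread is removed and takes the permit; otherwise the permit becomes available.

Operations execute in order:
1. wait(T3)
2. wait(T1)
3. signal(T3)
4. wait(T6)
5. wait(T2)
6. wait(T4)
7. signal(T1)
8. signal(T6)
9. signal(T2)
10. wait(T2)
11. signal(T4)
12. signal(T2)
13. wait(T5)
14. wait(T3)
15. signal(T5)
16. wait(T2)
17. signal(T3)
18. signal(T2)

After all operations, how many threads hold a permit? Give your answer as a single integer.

Step 1: wait(T3) -> count=0 queue=[] holders={T3}
Step 2: wait(T1) -> count=0 queue=[T1] holders={T3}
Step 3: signal(T3) -> count=0 queue=[] holders={T1}
Step 4: wait(T6) -> count=0 queue=[T6] holders={T1}
Step 5: wait(T2) -> count=0 queue=[T6,T2] holders={T1}
Step 6: wait(T4) -> count=0 queue=[T6,T2,T4] holders={T1}
Step 7: signal(T1) -> count=0 queue=[T2,T4] holders={T6}
Step 8: signal(T6) -> count=0 queue=[T4] holders={T2}
Step 9: signal(T2) -> count=0 queue=[] holders={T4}
Step 10: wait(T2) -> count=0 queue=[T2] holders={T4}
Step 11: signal(T4) -> count=0 queue=[] holders={T2}
Step 12: signal(T2) -> count=1 queue=[] holders={none}
Step 13: wait(T5) -> count=0 queue=[] holders={T5}
Step 14: wait(T3) -> count=0 queue=[T3] holders={T5}
Step 15: signal(T5) -> count=0 queue=[] holders={T3}
Step 16: wait(T2) -> count=0 queue=[T2] holders={T3}
Step 17: signal(T3) -> count=0 queue=[] holders={T2}
Step 18: signal(T2) -> count=1 queue=[] holders={none}
Final holders: {none} -> 0 thread(s)

Answer: 0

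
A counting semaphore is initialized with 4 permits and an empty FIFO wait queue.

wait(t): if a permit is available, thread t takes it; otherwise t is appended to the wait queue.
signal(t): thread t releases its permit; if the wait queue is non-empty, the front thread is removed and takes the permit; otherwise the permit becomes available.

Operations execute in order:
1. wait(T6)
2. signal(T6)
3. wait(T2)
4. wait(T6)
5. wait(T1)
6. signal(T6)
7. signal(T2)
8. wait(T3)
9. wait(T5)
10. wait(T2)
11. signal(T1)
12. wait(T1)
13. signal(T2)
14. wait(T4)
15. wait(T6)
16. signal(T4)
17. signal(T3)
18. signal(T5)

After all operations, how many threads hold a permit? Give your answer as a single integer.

Step 1: wait(T6) -> count=3 queue=[] holders={T6}
Step 2: signal(T6) -> count=4 queue=[] holders={none}
Step 3: wait(T2) -> count=3 queue=[] holders={T2}
Step 4: wait(T6) -> count=2 queue=[] holders={T2,T6}
Step 5: wait(T1) -> count=1 queue=[] holders={T1,T2,T6}
Step 6: signal(T6) -> count=2 queue=[] holders={T1,T2}
Step 7: signal(T2) -> count=3 queue=[] holders={T1}
Step 8: wait(T3) -> count=2 queue=[] holders={T1,T3}
Step 9: wait(T5) -> count=1 queue=[] holders={T1,T3,T5}
Step 10: wait(T2) -> count=0 queue=[] holders={T1,T2,T3,T5}
Step 11: signal(T1) -> count=1 queue=[] holders={T2,T3,T5}
Step 12: wait(T1) -> count=0 queue=[] holders={T1,T2,T3,T5}
Step 13: signal(T2) -> count=1 queue=[] holders={T1,T3,T5}
Step 14: wait(T4) -> count=0 queue=[] holders={T1,T3,T4,T5}
Step 15: wait(T6) -> count=0 queue=[T6] holders={T1,T3,T4,T5}
Step 16: signal(T4) -> count=0 queue=[] holders={T1,T3,T5,T6}
Step 17: signal(T3) -> count=1 queue=[] holders={T1,T5,T6}
Step 18: signal(T5) -> count=2 queue=[] holders={T1,T6}
Final holders: {T1,T6} -> 2 thread(s)

Answer: 2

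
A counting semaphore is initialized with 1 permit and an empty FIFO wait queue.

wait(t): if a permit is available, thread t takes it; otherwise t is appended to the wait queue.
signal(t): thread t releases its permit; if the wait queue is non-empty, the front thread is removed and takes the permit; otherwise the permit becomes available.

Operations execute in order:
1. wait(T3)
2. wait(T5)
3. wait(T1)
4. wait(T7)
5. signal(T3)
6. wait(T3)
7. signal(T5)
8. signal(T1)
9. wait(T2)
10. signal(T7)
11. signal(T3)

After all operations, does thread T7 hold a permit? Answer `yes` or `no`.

Answer: no

Derivation:
Step 1: wait(T3) -> count=0 queue=[] holders={T3}
Step 2: wait(T5) -> count=0 queue=[T5] holders={T3}
Step 3: wait(T1) -> count=0 queue=[T5,T1] holders={T3}
Step 4: wait(T7) -> count=0 queue=[T5,T1,T7] holders={T3}
Step 5: signal(T3) -> count=0 queue=[T1,T7] holders={T5}
Step 6: wait(T3) -> count=0 queue=[T1,T7,T3] holders={T5}
Step 7: signal(T5) -> count=0 queue=[T7,T3] holders={T1}
Step 8: signal(T1) -> count=0 queue=[T3] holders={T7}
Step 9: wait(T2) -> count=0 queue=[T3,T2] holders={T7}
Step 10: signal(T7) -> count=0 queue=[T2] holders={T3}
Step 11: signal(T3) -> count=0 queue=[] holders={T2}
Final holders: {T2} -> T7 not in holders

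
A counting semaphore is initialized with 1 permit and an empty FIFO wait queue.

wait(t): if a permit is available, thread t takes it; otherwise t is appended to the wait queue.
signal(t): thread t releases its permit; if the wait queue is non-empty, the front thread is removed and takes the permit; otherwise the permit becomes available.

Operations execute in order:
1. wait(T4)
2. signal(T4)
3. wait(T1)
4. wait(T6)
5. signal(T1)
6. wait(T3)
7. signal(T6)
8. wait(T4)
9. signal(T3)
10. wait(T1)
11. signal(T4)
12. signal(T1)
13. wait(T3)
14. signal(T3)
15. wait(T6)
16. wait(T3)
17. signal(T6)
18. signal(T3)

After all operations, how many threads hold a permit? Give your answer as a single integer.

Step 1: wait(T4) -> count=0 queue=[] holders={T4}
Step 2: signal(T4) -> count=1 queue=[] holders={none}
Step 3: wait(T1) -> count=0 queue=[] holders={T1}
Step 4: wait(T6) -> count=0 queue=[T6] holders={T1}
Step 5: signal(T1) -> count=0 queue=[] holders={T6}
Step 6: wait(T3) -> count=0 queue=[T3] holders={T6}
Step 7: signal(T6) -> count=0 queue=[] holders={T3}
Step 8: wait(T4) -> count=0 queue=[T4] holders={T3}
Step 9: signal(T3) -> count=0 queue=[] holders={T4}
Step 10: wait(T1) -> count=0 queue=[T1] holders={T4}
Step 11: signal(T4) -> count=0 queue=[] holders={T1}
Step 12: signal(T1) -> count=1 queue=[] holders={none}
Step 13: wait(T3) -> count=0 queue=[] holders={T3}
Step 14: signal(T3) -> count=1 queue=[] holders={none}
Step 15: wait(T6) -> count=0 queue=[] holders={T6}
Step 16: wait(T3) -> count=0 queue=[T3] holders={T6}
Step 17: signal(T6) -> count=0 queue=[] holders={T3}
Step 18: signal(T3) -> count=1 queue=[] holders={none}
Final holders: {none} -> 0 thread(s)

Answer: 0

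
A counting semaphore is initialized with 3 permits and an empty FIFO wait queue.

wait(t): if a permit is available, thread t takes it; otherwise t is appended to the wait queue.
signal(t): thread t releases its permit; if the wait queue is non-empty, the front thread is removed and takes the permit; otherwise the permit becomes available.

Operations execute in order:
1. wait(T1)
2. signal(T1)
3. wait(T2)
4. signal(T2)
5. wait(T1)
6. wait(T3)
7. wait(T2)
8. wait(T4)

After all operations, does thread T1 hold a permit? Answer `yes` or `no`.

Answer: yes

Derivation:
Step 1: wait(T1) -> count=2 queue=[] holders={T1}
Step 2: signal(T1) -> count=3 queue=[] holders={none}
Step 3: wait(T2) -> count=2 queue=[] holders={T2}
Step 4: signal(T2) -> count=3 queue=[] holders={none}
Step 5: wait(T1) -> count=2 queue=[] holders={T1}
Step 6: wait(T3) -> count=1 queue=[] holders={T1,T3}
Step 7: wait(T2) -> count=0 queue=[] holders={T1,T2,T3}
Step 8: wait(T4) -> count=0 queue=[T4] holders={T1,T2,T3}
Final holders: {T1,T2,T3} -> T1 in holders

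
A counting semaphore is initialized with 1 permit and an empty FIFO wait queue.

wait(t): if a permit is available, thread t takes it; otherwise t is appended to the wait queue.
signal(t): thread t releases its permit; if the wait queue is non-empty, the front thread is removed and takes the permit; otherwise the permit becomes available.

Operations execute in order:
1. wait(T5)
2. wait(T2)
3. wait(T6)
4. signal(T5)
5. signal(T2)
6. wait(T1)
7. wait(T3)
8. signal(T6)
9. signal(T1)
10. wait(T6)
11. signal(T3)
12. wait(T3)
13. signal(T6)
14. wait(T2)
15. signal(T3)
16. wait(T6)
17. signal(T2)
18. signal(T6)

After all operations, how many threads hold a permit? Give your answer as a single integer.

Answer: 0

Derivation:
Step 1: wait(T5) -> count=0 queue=[] holders={T5}
Step 2: wait(T2) -> count=0 queue=[T2] holders={T5}
Step 3: wait(T6) -> count=0 queue=[T2,T6] holders={T5}
Step 4: signal(T5) -> count=0 queue=[T6] holders={T2}
Step 5: signal(T2) -> count=0 queue=[] holders={T6}
Step 6: wait(T1) -> count=0 queue=[T1] holders={T6}
Step 7: wait(T3) -> count=0 queue=[T1,T3] holders={T6}
Step 8: signal(T6) -> count=0 queue=[T3] holders={T1}
Step 9: signal(T1) -> count=0 queue=[] holders={T3}
Step 10: wait(T6) -> count=0 queue=[T6] holders={T3}
Step 11: signal(T3) -> count=0 queue=[] holders={T6}
Step 12: wait(T3) -> count=0 queue=[T3] holders={T6}
Step 13: signal(T6) -> count=0 queue=[] holders={T3}
Step 14: wait(T2) -> count=0 queue=[T2] holders={T3}
Step 15: signal(T3) -> count=0 queue=[] holders={T2}
Step 16: wait(T6) -> count=0 queue=[T6] holders={T2}
Step 17: signal(T2) -> count=0 queue=[] holders={T6}
Step 18: signal(T6) -> count=1 queue=[] holders={none}
Final holders: {none} -> 0 thread(s)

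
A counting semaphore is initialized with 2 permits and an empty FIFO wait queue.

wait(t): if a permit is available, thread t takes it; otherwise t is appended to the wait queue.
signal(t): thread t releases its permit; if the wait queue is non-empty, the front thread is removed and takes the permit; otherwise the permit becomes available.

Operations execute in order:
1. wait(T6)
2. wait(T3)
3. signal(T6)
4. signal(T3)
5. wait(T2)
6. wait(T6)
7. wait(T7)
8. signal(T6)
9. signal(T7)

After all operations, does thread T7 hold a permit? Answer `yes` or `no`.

Step 1: wait(T6) -> count=1 queue=[] holders={T6}
Step 2: wait(T3) -> count=0 queue=[] holders={T3,T6}
Step 3: signal(T6) -> count=1 queue=[] holders={T3}
Step 4: signal(T3) -> count=2 queue=[] holders={none}
Step 5: wait(T2) -> count=1 queue=[] holders={T2}
Step 6: wait(T6) -> count=0 queue=[] holders={T2,T6}
Step 7: wait(T7) -> count=0 queue=[T7] holders={T2,T6}
Step 8: signal(T6) -> count=0 queue=[] holders={T2,T7}
Step 9: signal(T7) -> count=1 queue=[] holders={T2}
Final holders: {T2} -> T7 not in holders

Answer: no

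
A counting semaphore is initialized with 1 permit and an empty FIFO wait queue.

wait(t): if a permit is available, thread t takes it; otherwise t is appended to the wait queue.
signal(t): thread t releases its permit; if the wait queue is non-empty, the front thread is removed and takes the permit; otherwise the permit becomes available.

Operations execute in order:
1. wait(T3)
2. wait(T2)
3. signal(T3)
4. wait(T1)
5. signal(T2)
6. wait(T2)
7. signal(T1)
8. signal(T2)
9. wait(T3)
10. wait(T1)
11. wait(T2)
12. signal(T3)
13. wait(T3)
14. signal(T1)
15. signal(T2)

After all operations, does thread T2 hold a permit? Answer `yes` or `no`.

Step 1: wait(T3) -> count=0 queue=[] holders={T3}
Step 2: wait(T2) -> count=0 queue=[T2] holders={T3}
Step 3: signal(T3) -> count=0 queue=[] holders={T2}
Step 4: wait(T1) -> count=0 queue=[T1] holders={T2}
Step 5: signal(T2) -> count=0 queue=[] holders={T1}
Step 6: wait(T2) -> count=0 queue=[T2] holders={T1}
Step 7: signal(T1) -> count=0 queue=[] holders={T2}
Step 8: signal(T2) -> count=1 queue=[] holders={none}
Step 9: wait(T3) -> count=0 queue=[] holders={T3}
Step 10: wait(T1) -> count=0 queue=[T1] holders={T3}
Step 11: wait(T2) -> count=0 queue=[T1,T2] holders={T3}
Step 12: signal(T3) -> count=0 queue=[T2] holders={T1}
Step 13: wait(T3) -> count=0 queue=[T2,T3] holders={T1}
Step 14: signal(T1) -> count=0 queue=[T3] holders={T2}
Step 15: signal(T2) -> count=0 queue=[] holders={T3}
Final holders: {T3} -> T2 not in holders

Answer: no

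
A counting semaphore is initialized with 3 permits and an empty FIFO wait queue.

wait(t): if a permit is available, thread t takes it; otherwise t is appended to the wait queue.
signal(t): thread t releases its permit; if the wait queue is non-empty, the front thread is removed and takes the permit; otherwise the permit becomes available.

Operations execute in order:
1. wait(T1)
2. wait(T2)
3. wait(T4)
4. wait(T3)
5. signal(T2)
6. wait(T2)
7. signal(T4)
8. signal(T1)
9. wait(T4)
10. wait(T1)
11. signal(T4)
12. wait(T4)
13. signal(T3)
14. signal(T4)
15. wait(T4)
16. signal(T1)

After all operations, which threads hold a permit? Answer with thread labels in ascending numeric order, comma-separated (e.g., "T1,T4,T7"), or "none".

Step 1: wait(T1) -> count=2 queue=[] holders={T1}
Step 2: wait(T2) -> count=1 queue=[] holders={T1,T2}
Step 3: wait(T4) -> count=0 queue=[] holders={T1,T2,T4}
Step 4: wait(T3) -> count=0 queue=[T3] holders={T1,T2,T4}
Step 5: signal(T2) -> count=0 queue=[] holders={T1,T3,T4}
Step 6: wait(T2) -> count=0 queue=[T2] holders={T1,T3,T4}
Step 7: signal(T4) -> count=0 queue=[] holders={T1,T2,T3}
Step 8: signal(T1) -> count=1 queue=[] holders={T2,T3}
Step 9: wait(T4) -> count=0 queue=[] holders={T2,T3,T4}
Step 10: wait(T1) -> count=0 queue=[T1] holders={T2,T3,T4}
Step 11: signal(T4) -> count=0 queue=[] holders={T1,T2,T3}
Step 12: wait(T4) -> count=0 queue=[T4] holders={T1,T2,T3}
Step 13: signal(T3) -> count=0 queue=[] holders={T1,T2,T4}
Step 14: signal(T4) -> count=1 queue=[] holders={T1,T2}
Step 15: wait(T4) -> count=0 queue=[] holders={T1,T2,T4}
Step 16: signal(T1) -> count=1 queue=[] holders={T2,T4}
Final holders: T2,T4

Answer: T2,T4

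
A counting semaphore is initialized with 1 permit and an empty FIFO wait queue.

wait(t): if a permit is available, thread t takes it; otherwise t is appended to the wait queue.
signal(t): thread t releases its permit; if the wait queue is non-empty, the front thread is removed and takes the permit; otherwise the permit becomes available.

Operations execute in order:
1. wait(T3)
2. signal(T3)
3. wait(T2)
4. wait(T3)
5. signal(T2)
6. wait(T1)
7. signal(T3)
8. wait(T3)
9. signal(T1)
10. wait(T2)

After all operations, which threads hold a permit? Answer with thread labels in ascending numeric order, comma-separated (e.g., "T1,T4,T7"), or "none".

Step 1: wait(T3) -> count=0 queue=[] holders={T3}
Step 2: signal(T3) -> count=1 queue=[] holders={none}
Step 3: wait(T2) -> count=0 queue=[] holders={T2}
Step 4: wait(T3) -> count=0 queue=[T3] holders={T2}
Step 5: signal(T2) -> count=0 queue=[] holders={T3}
Step 6: wait(T1) -> count=0 queue=[T1] holders={T3}
Step 7: signal(T3) -> count=0 queue=[] holders={T1}
Step 8: wait(T3) -> count=0 queue=[T3] holders={T1}
Step 9: signal(T1) -> count=0 queue=[] holders={T3}
Step 10: wait(T2) -> count=0 queue=[T2] holders={T3}
Final holders: T3

Answer: T3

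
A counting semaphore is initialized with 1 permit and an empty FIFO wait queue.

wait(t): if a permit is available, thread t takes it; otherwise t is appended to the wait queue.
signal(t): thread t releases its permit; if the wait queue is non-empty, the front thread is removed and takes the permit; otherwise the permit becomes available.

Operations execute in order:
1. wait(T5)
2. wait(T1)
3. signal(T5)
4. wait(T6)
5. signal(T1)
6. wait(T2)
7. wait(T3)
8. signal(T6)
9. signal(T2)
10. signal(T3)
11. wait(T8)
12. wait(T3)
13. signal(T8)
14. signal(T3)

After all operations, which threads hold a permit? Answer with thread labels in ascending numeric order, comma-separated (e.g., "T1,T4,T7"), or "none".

Answer: none

Derivation:
Step 1: wait(T5) -> count=0 queue=[] holders={T5}
Step 2: wait(T1) -> count=0 queue=[T1] holders={T5}
Step 3: signal(T5) -> count=0 queue=[] holders={T1}
Step 4: wait(T6) -> count=0 queue=[T6] holders={T1}
Step 5: signal(T1) -> count=0 queue=[] holders={T6}
Step 6: wait(T2) -> count=0 queue=[T2] holders={T6}
Step 7: wait(T3) -> count=0 queue=[T2,T3] holders={T6}
Step 8: signal(T6) -> count=0 queue=[T3] holders={T2}
Step 9: signal(T2) -> count=0 queue=[] holders={T3}
Step 10: signal(T3) -> count=1 queue=[] holders={none}
Step 11: wait(T8) -> count=0 queue=[] holders={T8}
Step 12: wait(T3) -> count=0 queue=[T3] holders={T8}
Step 13: signal(T8) -> count=0 queue=[] holders={T3}
Step 14: signal(T3) -> count=1 queue=[] holders={none}
Final holders: none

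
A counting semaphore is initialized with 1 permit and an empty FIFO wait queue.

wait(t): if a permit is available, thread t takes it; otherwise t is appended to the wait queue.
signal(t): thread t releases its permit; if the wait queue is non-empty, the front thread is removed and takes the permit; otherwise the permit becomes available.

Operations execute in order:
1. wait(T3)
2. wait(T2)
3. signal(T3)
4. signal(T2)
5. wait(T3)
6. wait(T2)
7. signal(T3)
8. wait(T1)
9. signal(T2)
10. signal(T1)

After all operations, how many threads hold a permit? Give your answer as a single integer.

Step 1: wait(T3) -> count=0 queue=[] holders={T3}
Step 2: wait(T2) -> count=0 queue=[T2] holders={T3}
Step 3: signal(T3) -> count=0 queue=[] holders={T2}
Step 4: signal(T2) -> count=1 queue=[] holders={none}
Step 5: wait(T3) -> count=0 queue=[] holders={T3}
Step 6: wait(T2) -> count=0 queue=[T2] holders={T3}
Step 7: signal(T3) -> count=0 queue=[] holders={T2}
Step 8: wait(T1) -> count=0 queue=[T1] holders={T2}
Step 9: signal(T2) -> count=0 queue=[] holders={T1}
Step 10: signal(T1) -> count=1 queue=[] holders={none}
Final holders: {none} -> 0 thread(s)

Answer: 0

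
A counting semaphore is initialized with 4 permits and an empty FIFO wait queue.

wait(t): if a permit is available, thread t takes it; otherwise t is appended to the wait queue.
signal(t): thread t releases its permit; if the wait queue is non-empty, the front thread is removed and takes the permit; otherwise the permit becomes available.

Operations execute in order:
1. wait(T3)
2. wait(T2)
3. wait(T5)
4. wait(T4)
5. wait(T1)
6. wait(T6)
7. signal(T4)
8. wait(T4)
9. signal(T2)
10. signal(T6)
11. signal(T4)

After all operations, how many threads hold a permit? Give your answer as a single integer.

Step 1: wait(T3) -> count=3 queue=[] holders={T3}
Step 2: wait(T2) -> count=2 queue=[] holders={T2,T3}
Step 3: wait(T5) -> count=1 queue=[] holders={T2,T3,T5}
Step 4: wait(T4) -> count=0 queue=[] holders={T2,T3,T4,T5}
Step 5: wait(T1) -> count=0 queue=[T1] holders={T2,T3,T4,T5}
Step 6: wait(T6) -> count=0 queue=[T1,T6] holders={T2,T3,T4,T5}
Step 7: signal(T4) -> count=0 queue=[T6] holders={T1,T2,T3,T5}
Step 8: wait(T4) -> count=0 queue=[T6,T4] holders={T1,T2,T3,T5}
Step 9: signal(T2) -> count=0 queue=[T4] holders={T1,T3,T5,T6}
Step 10: signal(T6) -> count=0 queue=[] holders={T1,T3,T4,T5}
Step 11: signal(T4) -> count=1 queue=[] holders={T1,T3,T5}
Final holders: {T1,T3,T5} -> 3 thread(s)

Answer: 3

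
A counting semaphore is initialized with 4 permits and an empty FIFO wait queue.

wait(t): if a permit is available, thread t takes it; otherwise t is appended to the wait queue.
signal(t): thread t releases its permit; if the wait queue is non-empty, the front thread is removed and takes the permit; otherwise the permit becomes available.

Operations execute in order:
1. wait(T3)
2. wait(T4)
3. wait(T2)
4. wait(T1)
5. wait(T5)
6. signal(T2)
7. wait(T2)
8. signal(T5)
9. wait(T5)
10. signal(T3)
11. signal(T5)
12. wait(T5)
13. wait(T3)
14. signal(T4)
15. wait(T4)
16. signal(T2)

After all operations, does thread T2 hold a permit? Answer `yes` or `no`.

Answer: no

Derivation:
Step 1: wait(T3) -> count=3 queue=[] holders={T3}
Step 2: wait(T4) -> count=2 queue=[] holders={T3,T4}
Step 3: wait(T2) -> count=1 queue=[] holders={T2,T3,T4}
Step 4: wait(T1) -> count=0 queue=[] holders={T1,T2,T3,T4}
Step 5: wait(T5) -> count=0 queue=[T5] holders={T1,T2,T3,T4}
Step 6: signal(T2) -> count=0 queue=[] holders={T1,T3,T4,T5}
Step 7: wait(T2) -> count=0 queue=[T2] holders={T1,T3,T4,T5}
Step 8: signal(T5) -> count=0 queue=[] holders={T1,T2,T3,T4}
Step 9: wait(T5) -> count=0 queue=[T5] holders={T1,T2,T3,T4}
Step 10: signal(T3) -> count=0 queue=[] holders={T1,T2,T4,T5}
Step 11: signal(T5) -> count=1 queue=[] holders={T1,T2,T4}
Step 12: wait(T5) -> count=0 queue=[] holders={T1,T2,T4,T5}
Step 13: wait(T3) -> count=0 queue=[T3] holders={T1,T2,T4,T5}
Step 14: signal(T4) -> count=0 queue=[] holders={T1,T2,T3,T5}
Step 15: wait(T4) -> count=0 queue=[T4] holders={T1,T2,T3,T5}
Step 16: signal(T2) -> count=0 queue=[] holders={T1,T3,T4,T5}
Final holders: {T1,T3,T4,T5} -> T2 not in holders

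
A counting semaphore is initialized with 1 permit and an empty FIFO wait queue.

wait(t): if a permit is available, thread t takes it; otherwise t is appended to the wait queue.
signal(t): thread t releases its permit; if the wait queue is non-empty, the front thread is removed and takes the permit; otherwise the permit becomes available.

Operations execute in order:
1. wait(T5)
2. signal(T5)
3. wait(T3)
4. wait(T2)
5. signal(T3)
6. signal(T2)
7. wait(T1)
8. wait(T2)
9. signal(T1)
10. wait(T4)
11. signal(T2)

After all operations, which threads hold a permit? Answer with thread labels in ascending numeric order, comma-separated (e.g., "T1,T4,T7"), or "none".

Step 1: wait(T5) -> count=0 queue=[] holders={T5}
Step 2: signal(T5) -> count=1 queue=[] holders={none}
Step 3: wait(T3) -> count=0 queue=[] holders={T3}
Step 4: wait(T2) -> count=0 queue=[T2] holders={T3}
Step 5: signal(T3) -> count=0 queue=[] holders={T2}
Step 6: signal(T2) -> count=1 queue=[] holders={none}
Step 7: wait(T1) -> count=0 queue=[] holders={T1}
Step 8: wait(T2) -> count=0 queue=[T2] holders={T1}
Step 9: signal(T1) -> count=0 queue=[] holders={T2}
Step 10: wait(T4) -> count=0 queue=[T4] holders={T2}
Step 11: signal(T2) -> count=0 queue=[] holders={T4}
Final holders: T4

Answer: T4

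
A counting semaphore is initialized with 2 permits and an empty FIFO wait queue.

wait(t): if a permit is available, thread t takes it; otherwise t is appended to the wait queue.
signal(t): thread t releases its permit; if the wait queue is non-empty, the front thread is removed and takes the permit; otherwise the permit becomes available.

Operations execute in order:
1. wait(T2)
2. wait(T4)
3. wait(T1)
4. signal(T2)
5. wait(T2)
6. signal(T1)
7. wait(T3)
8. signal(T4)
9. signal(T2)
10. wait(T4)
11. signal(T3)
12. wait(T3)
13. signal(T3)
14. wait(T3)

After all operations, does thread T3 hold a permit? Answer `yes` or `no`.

Answer: yes

Derivation:
Step 1: wait(T2) -> count=1 queue=[] holders={T2}
Step 2: wait(T4) -> count=0 queue=[] holders={T2,T4}
Step 3: wait(T1) -> count=0 queue=[T1] holders={T2,T4}
Step 4: signal(T2) -> count=0 queue=[] holders={T1,T4}
Step 5: wait(T2) -> count=0 queue=[T2] holders={T1,T4}
Step 6: signal(T1) -> count=0 queue=[] holders={T2,T4}
Step 7: wait(T3) -> count=0 queue=[T3] holders={T2,T4}
Step 8: signal(T4) -> count=0 queue=[] holders={T2,T3}
Step 9: signal(T2) -> count=1 queue=[] holders={T3}
Step 10: wait(T4) -> count=0 queue=[] holders={T3,T4}
Step 11: signal(T3) -> count=1 queue=[] holders={T4}
Step 12: wait(T3) -> count=0 queue=[] holders={T3,T4}
Step 13: signal(T3) -> count=1 queue=[] holders={T4}
Step 14: wait(T3) -> count=0 queue=[] holders={T3,T4}
Final holders: {T3,T4} -> T3 in holders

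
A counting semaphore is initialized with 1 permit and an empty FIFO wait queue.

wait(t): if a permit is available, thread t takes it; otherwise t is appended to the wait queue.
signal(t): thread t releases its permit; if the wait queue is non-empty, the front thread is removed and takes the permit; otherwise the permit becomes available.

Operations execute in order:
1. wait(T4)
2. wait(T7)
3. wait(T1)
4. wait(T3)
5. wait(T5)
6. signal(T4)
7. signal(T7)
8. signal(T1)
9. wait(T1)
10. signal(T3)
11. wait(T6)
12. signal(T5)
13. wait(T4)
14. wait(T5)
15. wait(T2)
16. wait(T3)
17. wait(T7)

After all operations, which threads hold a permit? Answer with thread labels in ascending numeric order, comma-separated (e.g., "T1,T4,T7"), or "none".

Step 1: wait(T4) -> count=0 queue=[] holders={T4}
Step 2: wait(T7) -> count=0 queue=[T7] holders={T4}
Step 3: wait(T1) -> count=0 queue=[T7,T1] holders={T4}
Step 4: wait(T3) -> count=0 queue=[T7,T1,T3] holders={T4}
Step 5: wait(T5) -> count=0 queue=[T7,T1,T3,T5] holders={T4}
Step 6: signal(T4) -> count=0 queue=[T1,T3,T5] holders={T7}
Step 7: signal(T7) -> count=0 queue=[T3,T5] holders={T1}
Step 8: signal(T1) -> count=0 queue=[T5] holders={T3}
Step 9: wait(T1) -> count=0 queue=[T5,T1] holders={T3}
Step 10: signal(T3) -> count=0 queue=[T1] holders={T5}
Step 11: wait(T6) -> count=0 queue=[T1,T6] holders={T5}
Step 12: signal(T5) -> count=0 queue=[T6] holders={T1}
Step 13: wait(T4) -> count=0 queue=[T6,T4] holders={T1}
Step 14: wait(T5) -> count=0 queue=[T6,T4,T5] holders={T1}
Step 15: wait(T2) -> count=0 queue=[T6,T4,T5,T2] holders={T1}
Step 16: wait(T3) -> count=0 queue=[T6,T4,T5,T2,T3] holders={T1}
Step 17: wait(T7) -> count=0 queue=[T6,T4,T5,T2,T3,T7] holders={T1}
Final holders: T1

Answer: T1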